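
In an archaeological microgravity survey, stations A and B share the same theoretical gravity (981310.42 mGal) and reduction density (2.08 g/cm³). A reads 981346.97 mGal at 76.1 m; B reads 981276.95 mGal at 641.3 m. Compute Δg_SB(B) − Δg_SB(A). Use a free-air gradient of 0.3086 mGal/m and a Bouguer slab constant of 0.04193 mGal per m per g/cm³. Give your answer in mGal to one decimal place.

Δg_SB(A) = 981346.97 − 981310.42 + 0.3086×76.1 − 0.04193×2.08×76.1 = 53.40 mGal
Δg_SB(B) = 981276.95 − 981310.42 + 0.3086×641.3 − 0.04193×2.08×641.3 = 108.50 mGal
Difference = 108.50 − (53.40) = 55.10 mGal

55.1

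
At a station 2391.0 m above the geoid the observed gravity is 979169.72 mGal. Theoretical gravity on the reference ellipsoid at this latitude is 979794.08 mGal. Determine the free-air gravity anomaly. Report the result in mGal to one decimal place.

Free-air correction = 0.3086 × 2391.0 = 737.86 mGal
Free-air anomaly = 979169.72 − 979794.08 + (737.86) = 113.50 mGal

113.5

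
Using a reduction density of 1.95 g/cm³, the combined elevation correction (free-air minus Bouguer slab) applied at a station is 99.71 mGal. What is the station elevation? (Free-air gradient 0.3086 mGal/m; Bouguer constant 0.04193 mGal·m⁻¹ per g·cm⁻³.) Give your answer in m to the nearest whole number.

440

Combined gradient = 0.3086 − 0.04193 × 1.95 = 0.2268365 mGal/m
h = 99.71 / 0.2268365 = 439.57 m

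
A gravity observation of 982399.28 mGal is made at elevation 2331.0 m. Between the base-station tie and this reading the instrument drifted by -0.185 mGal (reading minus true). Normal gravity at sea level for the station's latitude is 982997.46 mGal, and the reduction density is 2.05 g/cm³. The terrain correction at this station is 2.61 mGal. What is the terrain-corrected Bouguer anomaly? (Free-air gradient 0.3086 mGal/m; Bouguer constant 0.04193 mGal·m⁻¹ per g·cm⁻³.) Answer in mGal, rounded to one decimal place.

-76.4

Drift-corrected reading = 982399.28 − (-0.185) = 982399.465 mGal
Free-air correction = 0.3086 × 2331.0 = 719.35 mGal
Free-air anomaly = 982399.465 − 982997.46 + (719.35) = 121.355 mGal
Bouguer slab correction = 0.04193 × 2.05 × 2331.0 = 200.36 mGal
Simple Bouguer anomaly = 121.355 − (200.36) = -79.005 mGal
Complete Bouguer anomaly = -79.005 + 2.61 = -76.395 mGal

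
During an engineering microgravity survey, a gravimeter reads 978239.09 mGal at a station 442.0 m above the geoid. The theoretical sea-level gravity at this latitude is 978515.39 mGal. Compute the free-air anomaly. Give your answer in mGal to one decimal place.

-139.9

Free-air correction = 0.3086 × 442.0 = 136.40 mGal
Free-air anomaly = 978239.09 − 978515.39 + (136.40) = -139.90 mGal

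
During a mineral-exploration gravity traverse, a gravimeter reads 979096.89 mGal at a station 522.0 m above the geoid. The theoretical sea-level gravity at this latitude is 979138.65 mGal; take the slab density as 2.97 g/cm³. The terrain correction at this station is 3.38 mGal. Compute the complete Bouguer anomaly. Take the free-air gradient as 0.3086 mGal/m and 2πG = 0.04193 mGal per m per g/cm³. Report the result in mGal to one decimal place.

57.7

Free-air correction = 0.3086 × 522.0 = 161.09 mGal
Free-air anomaly = 979096.89 − 979138.65 + (161.09) = 119.33 mGal
Bouguer slab correction = 0.04193 × 2.97 × 522.0 = 65.01 mGal
Simple Bouguer anomaly = 119.33 − (65.01) = 54.32 mGal
Complete Bouguer anomaly = 54.32 + 3.38 = 57.70 mGal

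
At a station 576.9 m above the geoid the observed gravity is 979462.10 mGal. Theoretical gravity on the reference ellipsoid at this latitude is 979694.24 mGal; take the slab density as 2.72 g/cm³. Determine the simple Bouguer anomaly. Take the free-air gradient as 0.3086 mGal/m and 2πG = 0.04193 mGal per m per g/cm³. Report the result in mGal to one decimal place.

Free-air correction = 0.3086 × 576.9 = 178.03 mGal
Free-air anomaly = 979462.10 − 979694.24 + (178.03) = -54.11 mGal
Bouguer slab correction = 0.04193 × 2.72 × 576.9 = 65.80 mGal
Simple Bouguer anomaly = -54.11 − (65.80) = -119.91 mGal

-119.9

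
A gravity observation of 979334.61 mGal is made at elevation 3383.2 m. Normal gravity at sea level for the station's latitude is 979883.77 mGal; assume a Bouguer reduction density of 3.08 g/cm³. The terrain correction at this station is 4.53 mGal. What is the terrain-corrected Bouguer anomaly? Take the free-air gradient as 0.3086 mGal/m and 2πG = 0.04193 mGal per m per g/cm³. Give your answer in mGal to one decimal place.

62.5

Free-air correction = 0.3086 × 3383.2 = 1044.06 mGal
Free-air anomaly = 979334.61 − 979883.77 + (1044.06) = 494.90 mGal
Bouguer slab correction = 0.04193 × 3.08 × 3383.2 = 436.92 mGal
Simple Bouguer anomaly = 494.90 − (436.92) = 57.98 mGal
Complete Bouguer anomaly = 57.98 + 4.53 = 62.51 mGal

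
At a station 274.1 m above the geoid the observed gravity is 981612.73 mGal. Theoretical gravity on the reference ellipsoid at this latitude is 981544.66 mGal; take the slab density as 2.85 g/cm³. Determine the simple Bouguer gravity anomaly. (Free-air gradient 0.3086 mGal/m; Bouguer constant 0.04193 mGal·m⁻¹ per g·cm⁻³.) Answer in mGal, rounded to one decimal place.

Free-air correction = 0.3086 × 274.1 = 84.59 mGal
Free-air anomaly = 981612.73 − 981544.66 + (84.59) = 152.66 mGal
Bouguer slab correction = 0.04193 × 2.85 × 274.1 = 32.76 mGal
Simple Bouguer anomaly = 152.66 − (32.76) = 119.90 mGal

119.9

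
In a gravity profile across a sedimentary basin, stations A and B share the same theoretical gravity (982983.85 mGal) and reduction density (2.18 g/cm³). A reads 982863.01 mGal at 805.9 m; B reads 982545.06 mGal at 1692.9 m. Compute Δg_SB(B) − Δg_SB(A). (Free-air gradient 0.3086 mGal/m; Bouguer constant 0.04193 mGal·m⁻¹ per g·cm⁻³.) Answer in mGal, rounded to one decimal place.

-125.3

Δg_SB(A) = 982863.01 − 982983.85 + 0.3086×805.9 − 0.04193×2.18×805.9 = 54.20 mGal
Δg_SB(B) = 982545.06 − 982983.85 + 0.3086×1692.9 − 0.04193×2.18×1692.9 = -71.10 mGal
Difference = -71.10 − (54.20) = -125.30 mGal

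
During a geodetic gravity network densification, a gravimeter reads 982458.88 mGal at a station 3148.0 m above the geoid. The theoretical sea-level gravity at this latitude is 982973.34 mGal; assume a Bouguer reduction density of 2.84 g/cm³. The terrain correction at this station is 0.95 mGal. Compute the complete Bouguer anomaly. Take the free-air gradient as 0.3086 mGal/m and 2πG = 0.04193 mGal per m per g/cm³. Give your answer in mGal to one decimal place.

83.1

Free-air correction = 0.3086 × 3148.0 = 971.47 mGal
Free-air anomaly = 982458.88 − 982973.34 + (971.47) = 457.01 mGal
Bouguer slab correction = 0.04193 × 2.84 × 3148.0 = 374.87 mGal
Simple Bouguer anomaly = 457.01 − (374.87) = 82.14 mGal
Complete Bouguer anomaly = 82.14 + 0.95 = 83.09 mGal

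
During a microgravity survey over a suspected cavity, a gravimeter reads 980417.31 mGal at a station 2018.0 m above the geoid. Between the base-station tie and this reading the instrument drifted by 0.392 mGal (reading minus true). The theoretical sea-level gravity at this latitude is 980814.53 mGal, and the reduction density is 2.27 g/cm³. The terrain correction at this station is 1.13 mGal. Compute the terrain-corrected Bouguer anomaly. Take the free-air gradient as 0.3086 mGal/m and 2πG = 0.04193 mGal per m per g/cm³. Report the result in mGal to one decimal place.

34.2

Drift-corrected reading = 980417.31 − (0.392) = 980416.918 mGal
Free-air correction = 0.3086 × 2018.0 = 622.75 mGal
Free-air anomaly = 980416.918 − 980814.53 + (622.75) = 225.138 mGal
Bouguer slab correction = 0.04193 × 2.27 × 2018.0 = 192.08 mGal
Simple Bouguer anomaly = 225.138 − (192.08) = 33.058 mGal
Complete Bouguer anomaly = 33.058 + 1.13 = 34.188 mGal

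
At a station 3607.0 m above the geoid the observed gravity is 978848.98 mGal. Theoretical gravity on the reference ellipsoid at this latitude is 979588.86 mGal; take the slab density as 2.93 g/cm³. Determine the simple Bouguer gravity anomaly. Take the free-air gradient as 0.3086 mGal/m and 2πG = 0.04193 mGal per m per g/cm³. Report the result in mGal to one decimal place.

-69.9

Free-air correction = 0.3086 × 3607.0 = 1113.12 mGal
Free-air anomaly = 978848.98 − 979588.86 + (1113.12) = 373.24 mGal
Bouguer slab correction = 0.04193 × 2.93 × 3607.0 = 443.14 mGal
Simple Bouguer anomaly = 373.24 − (443.14) = -69.90 mGal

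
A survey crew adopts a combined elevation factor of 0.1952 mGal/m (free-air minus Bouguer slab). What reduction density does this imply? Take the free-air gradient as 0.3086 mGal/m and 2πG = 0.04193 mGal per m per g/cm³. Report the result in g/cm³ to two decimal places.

2.70

0.1952 = 0.3086 − 0.04193 × ρ
ρ = (0.3086 − 0.1952) / 0.04193 = 2.70 g/cm³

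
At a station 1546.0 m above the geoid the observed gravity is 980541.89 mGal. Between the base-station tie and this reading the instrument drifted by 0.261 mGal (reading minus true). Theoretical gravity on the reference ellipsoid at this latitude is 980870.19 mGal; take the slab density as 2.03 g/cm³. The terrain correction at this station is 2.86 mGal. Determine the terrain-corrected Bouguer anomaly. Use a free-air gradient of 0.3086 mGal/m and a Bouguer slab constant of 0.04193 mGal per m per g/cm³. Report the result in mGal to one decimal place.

19.8

Drift-corrected reading = 980541.89 − (0.261) = 980541.629 mGal
Free-air correction = 0.3086 × 1546.0 = 477.10 mGal
Free-air anomaly = 980541.629 − 980870.19 + (477.10) = 148.539 mGal
Bouguer slab correction = 0.04193 × 2.03 × 1546.0 = 131.59 mGal
Simple Bouguer anomaly = 148.539 − (131.59) = 16.949 mGal
Complete Bouguer anomaly = 16.949 + 2.86 = 19.809 mGal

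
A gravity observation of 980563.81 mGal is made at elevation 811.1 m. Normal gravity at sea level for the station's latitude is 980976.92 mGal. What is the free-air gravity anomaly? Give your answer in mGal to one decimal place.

Free-air correction = 0.3086 × 811.1 = 250.31 mGal
Free-air anomaly = 980563.81 − 980976.92 + (250.31) = -162.80 mGal

-162.8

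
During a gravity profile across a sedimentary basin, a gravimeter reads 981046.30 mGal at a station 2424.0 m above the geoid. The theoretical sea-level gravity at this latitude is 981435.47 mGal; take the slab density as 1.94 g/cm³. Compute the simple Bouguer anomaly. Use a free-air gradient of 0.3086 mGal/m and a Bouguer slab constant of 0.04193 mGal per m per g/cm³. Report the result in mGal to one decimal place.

Free-air correction = 0.3086 × 2424.0 = 748.05 mGal
Free-air anomaly = 981046.30 − 981435.47 + (748.05) = 358.88 mGal
Bouguer slab correction = 0.04193 × 1.94 × 2424.0 = 197.18 mGal
Simple Bouguer anomaly = 358.88 − (197.18) = 161.70 mGal

161.7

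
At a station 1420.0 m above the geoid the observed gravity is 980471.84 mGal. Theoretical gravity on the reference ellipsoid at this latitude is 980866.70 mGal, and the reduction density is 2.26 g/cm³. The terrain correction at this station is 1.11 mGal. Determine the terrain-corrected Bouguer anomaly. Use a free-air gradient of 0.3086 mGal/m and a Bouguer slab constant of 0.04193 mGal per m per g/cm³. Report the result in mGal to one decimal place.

-90.1

Free-air correction = 0.3086 × 1420.0 = 438.21 mGal
Free-air anomaly = 980471.84 − 980866.70 + (438.21) = 43.35 mGal
Bouguer slab correction = 0.04193 × 2.26 × 1420.0 = 134.56 mGal
Simple Bouguer anomaly = 43.35 − (134.56) = -91.21 mGal
Complete Bouguer anomaly = -91.21 + 1.11 = -90.10 mGal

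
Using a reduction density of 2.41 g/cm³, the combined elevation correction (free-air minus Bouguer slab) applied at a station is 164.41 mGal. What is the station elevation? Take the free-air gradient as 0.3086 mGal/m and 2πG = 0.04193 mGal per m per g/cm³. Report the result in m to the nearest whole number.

792

Combined gradient = 0.3086 − 0.04193 × 2.41 = 0.2075487 mGal/m
h = 164.41 / 0.2075487 = 792.15 m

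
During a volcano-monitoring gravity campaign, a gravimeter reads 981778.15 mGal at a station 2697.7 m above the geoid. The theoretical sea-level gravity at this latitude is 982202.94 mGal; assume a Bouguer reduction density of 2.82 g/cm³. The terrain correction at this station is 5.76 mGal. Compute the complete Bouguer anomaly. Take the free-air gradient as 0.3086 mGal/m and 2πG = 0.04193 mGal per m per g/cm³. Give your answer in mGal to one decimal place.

94.5

Free-air correction = 0.3086 × 2697.7 = 832.51 mGal
Free-air anomaly = 981778.15 − 982202.94 + (832.51) = 407.72 mGal
Bouguer slab correction = 0.04193 × 2.82 × 2697.7 = 318.98 mGal
Simple Bouguer anomaly = 407.72 − (318.98) = 88.74 mGal
Complete Bouguer anomaly = 88.74 + 5.76 = 94.50 mGal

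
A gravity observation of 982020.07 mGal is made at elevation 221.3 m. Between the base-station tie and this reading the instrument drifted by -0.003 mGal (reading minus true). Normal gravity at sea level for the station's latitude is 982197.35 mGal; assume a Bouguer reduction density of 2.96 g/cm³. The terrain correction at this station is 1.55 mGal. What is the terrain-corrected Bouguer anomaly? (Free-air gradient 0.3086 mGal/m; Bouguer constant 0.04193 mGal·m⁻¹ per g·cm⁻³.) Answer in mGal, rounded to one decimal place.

-134.9

Drift-corrected reading = 982020.07 − (-0.003) = 982020.073 mGal
Free-air correction = 0.3086 × 221.3 = 68.29 mGal
Free-air anomaly = 982020.073 − 982197.35 + (68.29) = -108.987 mGal
Bouguer slab correction = 0.04193 × 2.96 × 221.3 = 27.47 mGal
Simple Bouguer anomaly = -108.987 − (27.47) = -136.457 mGal
Complete Bouguer anomaly = -136.457 + 1.55 = -134.907 mGal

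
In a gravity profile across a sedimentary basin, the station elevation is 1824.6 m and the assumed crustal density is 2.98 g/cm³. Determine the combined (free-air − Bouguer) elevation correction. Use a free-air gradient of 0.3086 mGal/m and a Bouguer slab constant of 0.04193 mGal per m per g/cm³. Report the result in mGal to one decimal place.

Combined gradient = 0.3086 − 0.04193 × 2.98 = 0.1836486 mGal/m
Combined elevation correction = 0.1836486 × 1824.6 = 335.1 mGal

335.1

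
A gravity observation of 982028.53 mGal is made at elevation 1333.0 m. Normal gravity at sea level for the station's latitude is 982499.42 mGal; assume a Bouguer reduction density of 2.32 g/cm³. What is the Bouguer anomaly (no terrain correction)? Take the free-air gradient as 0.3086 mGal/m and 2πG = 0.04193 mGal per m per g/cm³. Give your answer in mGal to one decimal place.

Free-air correction = 0.3086 × 1333.0 = 411.36 mGal
Free-air anomaly = 982028.53 − 982499.42 + (411.36) = -59.53 mGal
Bouguer slab correction = 0.04193 × 2.32 × 1333.0 = 129.67 mGal
Simple Bouguer anomaly = -59.53 − (129.67) = -189.20 mGal

-189.2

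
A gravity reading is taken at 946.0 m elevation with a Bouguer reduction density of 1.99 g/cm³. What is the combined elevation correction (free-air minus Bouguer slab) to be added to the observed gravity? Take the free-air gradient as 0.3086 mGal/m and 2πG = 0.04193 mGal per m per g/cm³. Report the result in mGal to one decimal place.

213.0

Combined gradient = 0.3086 − 0.04193 × 1.99 = 0.2251593 mGal/m
Combined elevation correction = 0.2251593 × 946.0 = 213.0 mGal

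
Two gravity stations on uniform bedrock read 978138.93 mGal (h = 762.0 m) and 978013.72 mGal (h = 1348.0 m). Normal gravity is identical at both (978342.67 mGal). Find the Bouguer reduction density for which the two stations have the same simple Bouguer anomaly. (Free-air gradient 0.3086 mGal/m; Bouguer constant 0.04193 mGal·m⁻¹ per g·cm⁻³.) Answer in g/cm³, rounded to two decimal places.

Δg_obs = 978013.72 − 978138.93 = -125.21 mGal over Δh = 1348.0 − 762.0 = 586.0 m
Equal Bouguer anomalies ⇒ Δg_obs + (0.3086 − 0.04193ρ)·Δh = 0
0.3086 − 0.04193ρ = −Δg_obs/Δh = 0.21367
ρ = (0.3086 − 0.21367) / 0.04193 = 2.26 g/cm³

2.26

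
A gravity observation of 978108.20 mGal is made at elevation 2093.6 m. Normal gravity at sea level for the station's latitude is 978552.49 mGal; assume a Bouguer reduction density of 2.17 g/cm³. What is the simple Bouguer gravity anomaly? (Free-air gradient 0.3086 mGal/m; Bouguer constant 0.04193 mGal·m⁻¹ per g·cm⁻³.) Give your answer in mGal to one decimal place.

Free-air correction = 0.3086 × 2093.6 = 646.08 mGal
Free-air anomaly = 978108.20 − 978552.49 + (646.08) = 201.79 mGal
Bouguer slab correction = 0.04193 × 2.17 × 2093.6 = 190.49 mGal
Simple Bouguer anomaly = 201.79 − (190.49) = 11.30 mGal

11.3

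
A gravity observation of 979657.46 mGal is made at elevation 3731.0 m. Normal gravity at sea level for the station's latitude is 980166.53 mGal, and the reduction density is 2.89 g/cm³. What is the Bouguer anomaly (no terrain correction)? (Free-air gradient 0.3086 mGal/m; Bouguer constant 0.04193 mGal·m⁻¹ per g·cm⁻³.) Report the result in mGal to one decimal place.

Free-air correction = 0.3086 × 3731.0 = 1151.39 mGal
Free-air anomaly = 979657.46 − 980166.53 + (1151.39) = 642.32 mGal
Bouguer slab correction = 0.04193 × 2.89 × 3731.0 = 452.11 mGal
Simple Bouguer anomaly = 642.32 − (452.11) = 190.21 mGal

190.2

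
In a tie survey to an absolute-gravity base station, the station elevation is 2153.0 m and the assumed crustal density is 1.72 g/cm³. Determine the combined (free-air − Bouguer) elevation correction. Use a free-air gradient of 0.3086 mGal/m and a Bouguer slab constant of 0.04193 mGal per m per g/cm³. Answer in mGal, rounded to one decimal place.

509.1

Combined gradient = 0.3086 − 0.04193 × 1.72 = 0.2364804 mGal/m
Combined elevation correction = 0.2364804 × 2153.0 = 509.1 mGal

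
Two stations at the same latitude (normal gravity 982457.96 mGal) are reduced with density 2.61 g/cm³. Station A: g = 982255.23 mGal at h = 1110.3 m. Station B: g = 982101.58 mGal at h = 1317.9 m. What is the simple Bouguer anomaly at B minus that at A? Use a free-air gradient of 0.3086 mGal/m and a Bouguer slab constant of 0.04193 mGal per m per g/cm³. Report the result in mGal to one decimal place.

Δg_SB(A) = 982255.23 − 982457.96 + 0.3086×1110.3 − 0.04193×2.61×1110.3 = 18.40 mGal
Δg_SB(B) = 982101.58 − 982457.96 + 0.3086×1317.9 − 0.04193×2.61×1317.9 = -93.90 mGal
Difference = -93.90 − (18.40) = -112.30 mGal

-112.3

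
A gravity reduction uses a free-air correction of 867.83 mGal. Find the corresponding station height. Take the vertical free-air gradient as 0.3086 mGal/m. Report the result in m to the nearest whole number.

h = 867.83 / 0.3086 = 2812.15 m

2812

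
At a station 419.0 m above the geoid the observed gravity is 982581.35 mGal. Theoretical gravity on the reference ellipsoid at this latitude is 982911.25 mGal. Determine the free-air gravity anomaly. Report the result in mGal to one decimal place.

-200.6

Free-air correction = 0.3086 × 419.0 = 129.30 mGal
Free-air anomaly = 982581.35 − 982911.25 + (129.30) = -200.60 mGal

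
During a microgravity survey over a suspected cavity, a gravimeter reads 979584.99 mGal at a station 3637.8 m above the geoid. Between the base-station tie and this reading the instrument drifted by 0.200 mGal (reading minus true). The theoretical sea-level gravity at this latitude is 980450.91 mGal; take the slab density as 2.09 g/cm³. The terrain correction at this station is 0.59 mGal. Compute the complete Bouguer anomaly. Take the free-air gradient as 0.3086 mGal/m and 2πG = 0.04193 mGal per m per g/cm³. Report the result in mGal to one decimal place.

-61.7

Drift-corrected reading = 979584.99 − (0.200) = 979584.790 mGal
Free-air correction = 0.3086 × 3637.8 = 1122.63 mGal
Free-air anomaly = 979584.790 − 980450.91 + (1122.63) = 256.510 mGal
Bouguer slab correction = 0.04193 × 2.09 × 3637.8 = 318.79 mGal
Simple Bouguer anomaly = 256.510 − (318.79) = -62.280 mGal
Complete Bouguer anomaly = -62.280 + 0.59 = -61.690 mGal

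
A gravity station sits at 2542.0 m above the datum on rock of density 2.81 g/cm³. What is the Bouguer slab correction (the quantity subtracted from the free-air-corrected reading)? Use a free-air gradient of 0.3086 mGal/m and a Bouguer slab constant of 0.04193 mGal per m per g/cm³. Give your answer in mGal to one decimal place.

Bouguer slab correction = 0.04193 × 2.81 × 2542.0 = 299.5 mGal

299.5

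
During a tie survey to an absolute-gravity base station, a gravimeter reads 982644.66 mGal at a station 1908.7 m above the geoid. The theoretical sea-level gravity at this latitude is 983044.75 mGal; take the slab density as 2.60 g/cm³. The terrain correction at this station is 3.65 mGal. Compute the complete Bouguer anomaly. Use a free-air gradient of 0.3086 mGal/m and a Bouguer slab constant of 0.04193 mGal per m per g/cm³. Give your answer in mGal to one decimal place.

Free-air correction = 0.3086 × 1908.7 = 589.02 mGal
Free-air anomaly = 982644.66 − 983044.75 + (589.02) = 188.93 mGal
Bouguer slab correction = 0.04193 × 2.60 × 1908.7 = 208.08 mGal
Simple Bouguer anomaly = 188.93 − (208.08) = -19.15 mGal
Complete Bouguer anomaly = -19.15 + 3.65 = -15.50 mGal

-15.5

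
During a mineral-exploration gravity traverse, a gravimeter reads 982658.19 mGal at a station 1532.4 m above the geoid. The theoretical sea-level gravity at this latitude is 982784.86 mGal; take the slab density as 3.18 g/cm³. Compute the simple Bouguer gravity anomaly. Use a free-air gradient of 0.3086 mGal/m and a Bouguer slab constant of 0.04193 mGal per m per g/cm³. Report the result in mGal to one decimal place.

Free-air correction = 0.3086 × 1532.4 = 472.90 mGal
Free-air anomaly = 982658.19 − 982784.86 + (472.90) = 346.23 mGal
Bouguer slab correction = 0.04193 × 3.18 × 1532.4 = 204.33 mGal
Simple Bouguer anomaly = 346.23 − (204.33) = 141.90 mGal

141.9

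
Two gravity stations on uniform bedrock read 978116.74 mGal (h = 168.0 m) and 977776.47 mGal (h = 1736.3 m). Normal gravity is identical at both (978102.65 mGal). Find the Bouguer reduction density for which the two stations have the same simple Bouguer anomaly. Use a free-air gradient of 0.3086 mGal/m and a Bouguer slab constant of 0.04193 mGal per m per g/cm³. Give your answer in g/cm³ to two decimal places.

Δg_obs = 977776.47 − 978116.74 = -340.27 mGal over Δh = 1736.3 − 168.0 = 1568.3 m
Equal Bouguer anomalies ⇒ Δg_obs + (0.3086 − 0.04193ρ)·Δh = 0
0.3086 − 0.04193ρ = −Δg_obs/Δh = 0.21697
ρ = (0.3086 − 0.21697) / 0.04193 = 2.19 g/cm³

2.19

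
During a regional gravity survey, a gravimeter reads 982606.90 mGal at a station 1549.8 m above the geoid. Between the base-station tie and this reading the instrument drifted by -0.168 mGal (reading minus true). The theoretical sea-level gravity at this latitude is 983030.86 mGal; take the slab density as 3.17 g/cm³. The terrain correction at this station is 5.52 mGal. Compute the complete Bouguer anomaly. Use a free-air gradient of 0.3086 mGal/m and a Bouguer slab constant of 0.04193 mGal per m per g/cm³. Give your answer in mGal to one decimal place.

-146.0

Drift-corrected reading = 982606.90 − (-0.168) = 982607.068 mGal
Free-air correction = 0.3086 × 1549.8 = 478.27 mGal
Free-air anomaly = 982607.068 − 983030.86 + (478.27) = 54.478 mGal
Bouguer slab correction = 0.04193 × 3.17 × 1549.8 = 206.00 mGal
Simple Bouguer anomaly = 54.478 − (206.00) = -151.522 mGal
Complete Bouguer anomaly = -151.522 + 5.52 = -146.002 mGal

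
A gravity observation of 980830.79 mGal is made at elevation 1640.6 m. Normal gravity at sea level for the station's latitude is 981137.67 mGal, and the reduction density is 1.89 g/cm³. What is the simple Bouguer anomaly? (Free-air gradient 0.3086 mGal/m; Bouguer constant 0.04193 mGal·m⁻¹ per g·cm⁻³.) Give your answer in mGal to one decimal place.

69.4

Free-air correction = 0.3086 × 1640.6 = 506.29 mGal
Free-air anomaly = 980830.79 − 981137.67 + (506.29) = 199.41 mGal
Bouguer slab correction = 0.04193 × 1.89 × 1640.6 = 130.01 mGal
Simple Bouguer anomaly = 199.41 − (130.01) = 69.40 mGal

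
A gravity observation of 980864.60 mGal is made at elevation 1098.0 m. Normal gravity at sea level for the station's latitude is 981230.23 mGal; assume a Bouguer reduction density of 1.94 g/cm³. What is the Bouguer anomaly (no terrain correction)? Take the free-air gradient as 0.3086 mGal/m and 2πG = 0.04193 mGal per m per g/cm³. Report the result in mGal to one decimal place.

-116.1

Free-air correction = 0.3086 × 1098.0 = 338.84 mGal
Free-air anomaly = 980864.60 − 981230.23 + (338.84) = -26.79 mGal
Bouguer slab correction = 0.04193 × 1.94 × 1098.0 = 89.32 mGal
Simple Bouguer anomaly = -26.79 − (89.32) = -116.11 mGal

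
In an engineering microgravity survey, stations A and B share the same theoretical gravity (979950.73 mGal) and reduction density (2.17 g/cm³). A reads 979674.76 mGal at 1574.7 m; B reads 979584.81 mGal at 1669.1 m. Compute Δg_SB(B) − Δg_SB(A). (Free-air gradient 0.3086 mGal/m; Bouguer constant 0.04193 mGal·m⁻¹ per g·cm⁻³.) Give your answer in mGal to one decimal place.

-69.4

Δg_SB(A) = 979674.76 − 979950.73 + 0.3086×1574.7 − 0.04193×2.17×1574.7 = 66.70 mGal
Δg_SB(B) = 979584.81 − 979950.73 + 0.3086×1669.1 − 0.04193×2.17×1669.1 = -2.70 mGal
Difference = -2.70 − (66.70) = -69.40 mGal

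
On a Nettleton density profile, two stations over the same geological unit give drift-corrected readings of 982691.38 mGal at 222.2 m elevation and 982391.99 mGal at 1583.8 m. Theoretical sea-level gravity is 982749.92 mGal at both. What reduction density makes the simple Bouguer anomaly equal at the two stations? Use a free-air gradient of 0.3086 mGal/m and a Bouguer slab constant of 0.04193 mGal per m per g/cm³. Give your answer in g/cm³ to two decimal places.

2.12

Δg_obs = 982391.99 − 982691.38 = -299.39 mGal over Δh = 1583.8 − 222.2 = 1361.6 m
Equal Bouguer anomalies ⇒ Δg_obs + (0.3086 − 0.04193ρ)·Δh = 0
0.3086 − 0.04193ρ = −Δg_obs/Δh = 0.21988
ρ = (0.3086 − 0.21988) / 0.04193 = 2.12 g/cm³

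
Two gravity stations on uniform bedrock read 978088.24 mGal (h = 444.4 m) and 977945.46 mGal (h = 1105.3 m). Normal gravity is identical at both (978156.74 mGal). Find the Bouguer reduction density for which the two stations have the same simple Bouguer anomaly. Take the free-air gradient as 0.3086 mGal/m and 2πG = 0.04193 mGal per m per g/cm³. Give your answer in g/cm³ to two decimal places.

Δg_obs = 977945.46 − 978088.24 = -142.78 mGal over Δh = 1105.3 − 444.4 = 660.9 m
Equal Bouguer anomalies ⇒ Δg_obs + (0.3086 − 0.04193ρ)·Δh = 0
0.3086 − 0.04193ρ = −Δg_obs/Δh = 0.21604
ρ = (0.3086 − 0.21604) / 0.04193 = 2.21 g/cm³

2.21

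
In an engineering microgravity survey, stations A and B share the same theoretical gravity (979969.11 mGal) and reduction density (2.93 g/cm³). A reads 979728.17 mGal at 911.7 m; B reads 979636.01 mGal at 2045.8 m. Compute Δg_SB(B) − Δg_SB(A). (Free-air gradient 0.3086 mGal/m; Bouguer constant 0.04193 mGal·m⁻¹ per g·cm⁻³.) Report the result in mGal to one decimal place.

118.5

Δg_SB(A) = 979728.17 − 979969.11 + 0.3086×911.7 − 0.04193×2.93×911.7 = -71.60 mGal
Δg_SB(B) = 979636.01 − 979969.11 + 0.3086×2045.8 − 0.04193×2.93×2045.8 = 46.90 mGal
Difference = 46.90 − (-71.60) = 118.50 mGal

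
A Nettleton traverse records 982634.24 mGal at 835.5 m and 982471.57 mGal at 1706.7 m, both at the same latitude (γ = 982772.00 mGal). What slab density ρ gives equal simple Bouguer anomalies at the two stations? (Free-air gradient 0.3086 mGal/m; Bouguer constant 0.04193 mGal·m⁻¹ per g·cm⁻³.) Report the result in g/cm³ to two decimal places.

2.91

Δg_obs = 982471.57 − 982634.24 = -162.67 mGal over Δh = 1706.7 − 835.5 = 871.2 m
Equal Bouguer anomalies ⇒ Δg_obs + (0.3086 − 0.04193ρ)·Δh = 0
0.3086 − 0.04193ρ = −Δg_obs/Δh = 0.18672
ρ = (0.3086 − 0.18672) / 0.04193 = 2.91 g/cm³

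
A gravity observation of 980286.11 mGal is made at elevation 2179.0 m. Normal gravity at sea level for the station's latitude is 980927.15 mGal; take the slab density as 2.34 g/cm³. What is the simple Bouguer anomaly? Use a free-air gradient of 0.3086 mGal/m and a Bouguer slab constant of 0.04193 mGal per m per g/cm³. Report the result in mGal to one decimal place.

-182.4

Free-air correction = 0.3086 × 2179.0 = 672.44 mGal
Free-air anomaly = 980286.11 − 980927.15 + (672.44) = 31.40 mGal
Bouguer slab correction = 0.04193 × 2.34 × 2179.0 = 213.80 mGal
Simple Bouguer anomaly = 31.40 − (213.80) = -182.40 mGal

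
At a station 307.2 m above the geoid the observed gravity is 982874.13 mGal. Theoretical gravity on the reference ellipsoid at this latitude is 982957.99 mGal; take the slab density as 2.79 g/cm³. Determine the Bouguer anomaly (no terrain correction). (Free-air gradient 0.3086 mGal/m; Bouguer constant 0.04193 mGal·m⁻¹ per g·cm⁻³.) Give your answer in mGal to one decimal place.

Free-air correction = 0.3086 × 307.2 = 94.80 mGal
Free-air anomaly = 982874.13 − 982957.99 + (94.80) = 10.94 mGal
Bouguer slab correction = 0.04193 × 2.79 × 307.2 = 35.94 mGal
Simple Bouguer anomaly = 10.94 − (35.94) = -25.00 mGal

-25.0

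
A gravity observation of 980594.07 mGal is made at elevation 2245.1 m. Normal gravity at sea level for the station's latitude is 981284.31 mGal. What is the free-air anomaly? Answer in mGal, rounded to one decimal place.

2.6

Free-air correction = 0.3086 × 2245.1 = 692.84 mGal
Free-air anomaly = 980594.07 − 981284.31 + (692.84) = 2.60 mGal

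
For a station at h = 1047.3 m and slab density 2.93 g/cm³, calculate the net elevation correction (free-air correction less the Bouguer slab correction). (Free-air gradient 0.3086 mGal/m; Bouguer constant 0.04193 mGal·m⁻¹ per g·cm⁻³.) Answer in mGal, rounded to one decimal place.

194.5

Combined gradient = 0.3086 − 0.04193 × 2.93 = 0.1857451 mGal/m
Combined elevation correction = 0.1857451 × 1047.3 = 194.5 mGal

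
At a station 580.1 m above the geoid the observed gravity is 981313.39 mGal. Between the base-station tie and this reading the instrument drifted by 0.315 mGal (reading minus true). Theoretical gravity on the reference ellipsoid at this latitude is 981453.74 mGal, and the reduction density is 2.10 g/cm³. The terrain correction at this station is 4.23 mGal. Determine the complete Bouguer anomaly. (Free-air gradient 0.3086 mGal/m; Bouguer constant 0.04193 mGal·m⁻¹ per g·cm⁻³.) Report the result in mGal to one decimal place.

Drift-corrected reading = 981313.39 − (0.315) = 981313.075 mGal
Free-air correction = 0.3086 × 580.1 = 179.02 mGal
Free-air anomaly = 981313.075 − 981453.74 + (179.02) = 38.355 mGal
Bouguer slab correction = 0.04193 × 2.10 × 580.1 = 51.08 mGal
Simple Bouguer anomaly = 38.355 − (51.08) = -12.725 mGal
Complete Bouguer anomaly = -12.725 + 4.23 = -8.495 mGal

-8.5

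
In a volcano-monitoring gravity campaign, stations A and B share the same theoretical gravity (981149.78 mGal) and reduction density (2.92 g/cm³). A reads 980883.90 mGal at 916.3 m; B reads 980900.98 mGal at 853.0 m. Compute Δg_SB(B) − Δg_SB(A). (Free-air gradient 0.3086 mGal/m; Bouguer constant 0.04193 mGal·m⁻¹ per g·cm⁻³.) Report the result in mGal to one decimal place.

5.3

Δg_SB(A) = 980883.90 − 981149.78 + 0.3086×916.3 − 0.04193×2.92×916.3 = -95.30 mGal
Δg_SB(B) = 980900.98 − 981149.78 + 0.3086×853.0 − 0.04193×2.92×853.0 = -90.00 mGal
Difference = -90.00 − (-95.30) = 5.30 mGal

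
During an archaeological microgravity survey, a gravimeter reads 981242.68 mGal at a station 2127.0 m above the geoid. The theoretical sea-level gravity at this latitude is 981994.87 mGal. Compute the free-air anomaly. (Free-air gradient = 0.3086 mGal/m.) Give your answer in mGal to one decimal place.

Free-air correction = 0.3086 × 2127.0 = 656.39 mGal
Free-air anomaly = 981242.68 − 981994.87 + (656.39) = -95.80 mGal

-95.8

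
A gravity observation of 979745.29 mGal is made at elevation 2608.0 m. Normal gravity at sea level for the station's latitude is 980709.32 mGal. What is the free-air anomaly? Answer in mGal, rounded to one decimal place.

-159.2

Free-air correction = 0.3086 × 2608.0 = 804.83 mGal
Free-air anomaly = 979745.29 − 980709.32 + (804.83) = -159.20 mGal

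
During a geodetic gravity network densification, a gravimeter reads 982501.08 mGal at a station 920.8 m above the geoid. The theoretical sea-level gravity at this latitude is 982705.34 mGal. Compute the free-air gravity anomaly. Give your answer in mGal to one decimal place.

Free-air correction = 0.3086 × 920.8 = 284.16 mGal
Free-air anomaly = 982501.08 − 982705.34 + (284.16) = 79.90 mGal

79.9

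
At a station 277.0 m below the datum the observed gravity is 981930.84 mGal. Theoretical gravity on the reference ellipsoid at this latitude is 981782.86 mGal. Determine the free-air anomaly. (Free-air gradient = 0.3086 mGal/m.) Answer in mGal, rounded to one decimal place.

62.5

Free-air correction = 0.3086 × -277.0 = -85.48 mGal
Free-air anomaly = 981930.84 − 981782.86 + (-85.48) = 62.50 mGal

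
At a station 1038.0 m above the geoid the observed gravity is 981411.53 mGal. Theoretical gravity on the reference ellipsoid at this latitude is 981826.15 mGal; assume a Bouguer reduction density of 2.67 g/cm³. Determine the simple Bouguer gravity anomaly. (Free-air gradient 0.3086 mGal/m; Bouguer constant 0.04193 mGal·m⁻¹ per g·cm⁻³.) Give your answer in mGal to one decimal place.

-210.5

Free-air correction = 0.3086 × 1038.0 = 320.33 mGal
Free-air anomaly = 981411.53 − 981826.15 + (320.33) = -94.29 mGal
Bouguer slab correction = 0.04193 × 2.67 × 1038.0 = 116.21 mGal
Simple Bouguer anomaly = -94.29 − (116.21) = -210.50 mGal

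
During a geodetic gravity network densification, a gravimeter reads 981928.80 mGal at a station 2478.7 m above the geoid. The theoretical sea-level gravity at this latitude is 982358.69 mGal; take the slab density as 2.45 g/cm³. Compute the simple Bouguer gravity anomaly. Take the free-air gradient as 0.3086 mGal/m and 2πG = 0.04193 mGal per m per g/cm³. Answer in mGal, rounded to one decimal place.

Free-air correction = 0.3086 × 2478.7 = 764.93 mGal
Free-air anomaly = 981928.80 − 982358.69 + (764.93) = 335.04 mGal
Bouguer slab correction = 0.04193 × 2.45 × 2478.7 = 254.63 mGal
Simple Bouguer anomaly = 335.04 − (254.63) = 80.41 mGal

80.4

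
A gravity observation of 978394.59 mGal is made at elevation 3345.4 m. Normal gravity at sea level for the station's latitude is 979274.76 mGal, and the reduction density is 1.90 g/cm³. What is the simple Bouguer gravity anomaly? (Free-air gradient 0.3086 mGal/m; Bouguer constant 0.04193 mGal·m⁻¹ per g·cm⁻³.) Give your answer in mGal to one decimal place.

-114.3

Free-air correction = 0.3086 × 3345.4 = 1032.39 mGal
Free-air anomaly = 978394.59 − 979274.76 + (1032.39) = 152.22 mGal
Bouguer slab correction = 0.04193 × 1.90 × 3345.4 = 266.52 mGal
Simple Bouguer anomaly = 152.22 − (266.52) = -114.30 mGal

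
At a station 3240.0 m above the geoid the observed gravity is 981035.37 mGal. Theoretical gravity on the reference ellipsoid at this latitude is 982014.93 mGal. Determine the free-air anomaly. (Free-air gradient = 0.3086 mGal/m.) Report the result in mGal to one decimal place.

20.3

Free-air correction = 0.3086 × 3240.0 = 999.86 mGal
Free-air anomaly = 981035.37 − 982014.93 + (999.86) = 20.30 mGal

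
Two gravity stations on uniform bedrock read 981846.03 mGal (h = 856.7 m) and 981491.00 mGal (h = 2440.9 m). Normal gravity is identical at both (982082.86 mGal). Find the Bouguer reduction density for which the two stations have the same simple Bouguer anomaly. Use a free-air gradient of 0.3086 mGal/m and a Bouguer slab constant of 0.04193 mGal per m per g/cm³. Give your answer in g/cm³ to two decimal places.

Δg_obs = 981491.00 − 981846.03 = -355.03 mGal over Δh = 2440.9 − 856.7 = 1584.2 m
Equal Bouguer anomalies ⇒ Δg_obs + (0.3086 − 0.04193ρ)·Δh = 0
0.3086 − 0.04193ρ = −Δg_obs/Δh = 0.22411
ρ = (0.3086 − 0.22411) / 0.04193 = 2.02 g/cm³

2.02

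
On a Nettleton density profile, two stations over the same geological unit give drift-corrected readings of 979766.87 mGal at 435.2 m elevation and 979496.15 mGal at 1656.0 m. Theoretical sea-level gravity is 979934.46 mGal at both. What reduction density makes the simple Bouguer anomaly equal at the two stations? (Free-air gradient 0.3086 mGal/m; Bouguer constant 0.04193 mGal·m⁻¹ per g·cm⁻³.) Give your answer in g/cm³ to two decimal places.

2.07

Δg_obs = 979496.15 − 979766.87 = -270.72 mGal over Δh = 1656.0 − 435.2 = 1220.8 m
Equal Bouguer anomalies ⇒ Δg_obs + (0.3086 − 0.04193ρ)·Δh = 0
0.3086 − 0.04193ρ = −Δg_obs/Δh = 0.22176
ρ = (0.3086 − 0.22176) / 0.04193 = 2.07 g/cm³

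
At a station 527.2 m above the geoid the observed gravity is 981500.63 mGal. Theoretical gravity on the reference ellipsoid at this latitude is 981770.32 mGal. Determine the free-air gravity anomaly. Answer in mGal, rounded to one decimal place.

-107.0

Free-air correction = 0.3086 × 527.2 = 162.69 mGal
Free-air anomaly = 981500.63 − 981770.32 + (162.69) = -107.00 mGal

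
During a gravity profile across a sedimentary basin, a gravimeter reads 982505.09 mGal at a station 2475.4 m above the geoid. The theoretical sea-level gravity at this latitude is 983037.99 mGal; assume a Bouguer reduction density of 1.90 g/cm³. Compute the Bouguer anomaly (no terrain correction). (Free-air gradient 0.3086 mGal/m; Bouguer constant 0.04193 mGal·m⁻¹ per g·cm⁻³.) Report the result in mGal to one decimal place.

Free-air correction = 0.3086 × 2475.4 = 763.91 mGal
Free-air anomaly = 982505.09 − 983037.99 + (763.91) = 231.01 mGal
Bouguer slab correction = 0.04193 × 1.90 × 2475.4 = 197.21 mGal
Simple Bouguer anomaly = 231.01 − (197.21) = 33.80 mGal

33.8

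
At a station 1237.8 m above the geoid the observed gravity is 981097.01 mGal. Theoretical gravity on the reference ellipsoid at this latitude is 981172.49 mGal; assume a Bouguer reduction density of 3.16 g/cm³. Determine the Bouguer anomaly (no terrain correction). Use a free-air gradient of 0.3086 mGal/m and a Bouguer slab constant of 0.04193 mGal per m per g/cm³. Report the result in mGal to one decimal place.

142.5

Free-air correction = 0.3086 × 1237.8 = 381.99 mGal
Free-air anomaly = 981097.01 − 981172.49 + (381.99) = 306.51 mGal
Bouguer slab correction = 0.04193 × 3.16 × 1237.8 = 164.01 mGal
Simple Bouguer anomaly = 306.51 − (164.01) = 142.50 mGal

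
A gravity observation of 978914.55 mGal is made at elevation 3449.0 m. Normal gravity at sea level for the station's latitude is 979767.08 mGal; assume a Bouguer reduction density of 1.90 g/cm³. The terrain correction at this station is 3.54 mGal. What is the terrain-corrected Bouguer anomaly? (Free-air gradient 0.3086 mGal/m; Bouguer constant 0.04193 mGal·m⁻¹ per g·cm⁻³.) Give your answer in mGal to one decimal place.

Free-air correction = 0.3086 × 3449.0 = 1064.36 mGal
Free-air anomaly = 978914.55 − 979767.08 + (1064.36) = 211.83 mGal
Bouguer slab correction = 0.04193 × 1.90 × 3449.0 = 274.77 mGal
Simple Bouguer anomaly = 211.83 − (274.77) = -62.94 mGal
Complete Bouguer anomaly = -62.94 + 3.54 = -59.40 mGal

-59.4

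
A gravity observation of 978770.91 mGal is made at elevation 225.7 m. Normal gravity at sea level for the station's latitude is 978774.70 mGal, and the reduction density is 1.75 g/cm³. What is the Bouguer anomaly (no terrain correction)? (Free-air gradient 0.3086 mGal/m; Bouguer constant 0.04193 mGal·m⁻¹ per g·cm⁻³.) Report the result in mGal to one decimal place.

Free-air correction = 0.3086 × 225.7 = 69.65 mGal
Free-air anomaly = 978770.91 − 978774.70 + (69.65) = 65.86 mGal
Bouguer slab correction = 0.04193 × 1.75 × 225.7 = 16.56 mGal
Simple Bouguer anomaly = 65.86 − (16.56) = 49.30 mGal

49.3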